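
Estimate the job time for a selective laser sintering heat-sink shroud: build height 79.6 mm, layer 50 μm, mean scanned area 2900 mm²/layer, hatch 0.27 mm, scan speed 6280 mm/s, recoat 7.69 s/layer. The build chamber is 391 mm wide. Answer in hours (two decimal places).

4.16 hours

Layers = ⌈79.6/0.05⌉ = 1592.
Hatch length per layer = 2900 / 0.27 = 10740.7 mm.
Laser time per layer: 10740.7 / 6280 → 1.7103 s.
Per-layer time = 1.7103 + 7.69 = 9.4003 s.
Total: 1592 × 9.4003 s = 14965.2776 s → 4.16 hours.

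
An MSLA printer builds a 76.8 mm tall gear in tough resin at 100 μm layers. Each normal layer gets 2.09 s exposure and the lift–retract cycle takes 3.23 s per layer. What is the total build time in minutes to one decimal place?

68.1 minutes

Number of layers: 76.8 / 0.1 → 768 (rounded up).
Per-layer time: 2.09 + 3.23 → 5.32 s.
Total = 768 × 5.32 = 4085.76 s = 68.1 minutes.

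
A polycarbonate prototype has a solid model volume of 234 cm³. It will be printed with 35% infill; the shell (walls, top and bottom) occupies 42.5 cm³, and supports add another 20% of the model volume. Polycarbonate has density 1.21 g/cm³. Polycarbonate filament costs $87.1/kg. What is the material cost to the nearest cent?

Interior volume = 234 − 42.5 = 191.5 cm³.
Deposited infill: 0.35 × 191.5 → 67.025 cm³.
Support: 0.20 × 234 → 46.8 cm³.
Deposited volume: 42.5 + 67.025 + 46.8 → 156.325 cm³.
Mass = 156.325 × 1.21, so 189.15325 g.
At $87.1/kg: 189.15325/1000 × 87.1 = $16.48.

$16.48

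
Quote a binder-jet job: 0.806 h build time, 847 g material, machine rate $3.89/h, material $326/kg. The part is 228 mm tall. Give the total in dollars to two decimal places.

Time charge: 3.89 × 0.806 → $3.13534.
Material cost: 326 × 847/1000 → $276.122.
Total = 3.13534 + 276.122 = 279.25734 ≈ $279.26.

$279.26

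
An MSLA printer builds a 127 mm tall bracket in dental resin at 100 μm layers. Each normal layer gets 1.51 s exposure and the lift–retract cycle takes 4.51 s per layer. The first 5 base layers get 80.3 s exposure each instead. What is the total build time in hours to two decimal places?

Layers = ⌈127/0.1⌉ = 1270.
Base layers = 5 × (80.3 + 4.51) = 424.05 s.
Remaining layers = 1265 × (1.51 + 4.51), so 7615.3 s.
Sum: 424.05 + 7615.3 = 8039.35 s → 2.23 hours.

2.23 hours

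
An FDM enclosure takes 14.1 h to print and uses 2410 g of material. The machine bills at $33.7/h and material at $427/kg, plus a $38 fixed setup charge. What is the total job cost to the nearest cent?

$1542.24

Machine cost = 33.7 × 14.1 = $475.17.
Feedstock cost = 427 × 2410/1000, so $1029.07.
Total = 475.17 + 1029.07 + 38 = $1542.24.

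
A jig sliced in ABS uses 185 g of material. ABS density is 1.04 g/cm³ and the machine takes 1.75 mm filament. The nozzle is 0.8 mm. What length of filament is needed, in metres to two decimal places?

Extruded volume: 185/1.04 = 177.8846 cm³ (177884.6 mm³).
Cross-section of 1.75 mm filament: π·(1.75/2)² = 2.4053 mm².
Length = 177884.6 / 2.4053 = 73955.27 mm = 73.96 m.

73.96 m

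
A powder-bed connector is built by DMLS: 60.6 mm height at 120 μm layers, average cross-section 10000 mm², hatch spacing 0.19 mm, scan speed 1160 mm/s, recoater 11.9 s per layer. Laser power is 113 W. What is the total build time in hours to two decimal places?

8.03 hours

Number of layers: 60.6 / 0.12 → 505 (rounded up).
Per-layer scan distance = 10000 / 0.19, so 52631.6 mm.
Scan time per layer = 52631.6 / 1160 = 45.3721 s.
Time per layer = 45.3721 + 11.9 = 57.2721 s.
Build time = 505 × 57.2721 = 28922.4105 s = 8.03 hours.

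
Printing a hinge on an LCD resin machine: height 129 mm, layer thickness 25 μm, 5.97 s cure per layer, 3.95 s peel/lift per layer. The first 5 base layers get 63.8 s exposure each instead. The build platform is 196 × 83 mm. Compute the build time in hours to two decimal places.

Number of layers: 129 / 0.025 → 5160 (rounded up).
Bottom layers = 5 × (63.8 + 3.95) = 338.75 s.
Regular layers = 5155 × (5.97 + 3.95) = 51137.6 s.
Total = 338.75 + 51137.6 = 51476.35 s = 14.30 hours.

14.30 hours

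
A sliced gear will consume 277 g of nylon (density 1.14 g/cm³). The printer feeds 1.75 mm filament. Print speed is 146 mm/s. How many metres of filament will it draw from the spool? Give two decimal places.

101.02 m

Volume = 277 g / 1.14 g·cm⁻³ = 242.9825 cm³ = 242982.5 mm³.
A = π r² = π × 0.875² = 2.4053 mm².
L = V/A = 242982.5/2.4053 = 101019.62 mm → 101.02 m.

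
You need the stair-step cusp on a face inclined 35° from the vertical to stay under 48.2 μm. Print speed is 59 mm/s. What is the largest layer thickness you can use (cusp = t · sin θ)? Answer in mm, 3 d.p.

sin(35°) = 0.5736; t_max = 0.0482/0.5736 = 0.084 mm.

0.084 mm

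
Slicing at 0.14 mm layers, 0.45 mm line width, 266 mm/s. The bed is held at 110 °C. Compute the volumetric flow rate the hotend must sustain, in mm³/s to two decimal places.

A = 0.14 × 0.45, so 0.063 mm².
Volumetric flow = 266 × 0.063 = 16.76 mm³/s.

16.76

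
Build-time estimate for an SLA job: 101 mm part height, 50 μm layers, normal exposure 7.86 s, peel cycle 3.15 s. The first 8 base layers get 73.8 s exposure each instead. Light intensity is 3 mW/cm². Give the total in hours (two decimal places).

6.32 hours

Number of layers: 101 / 0.05 → 2020 (rounded up).
Base layers = 8 × (73.8 + 3.15) = 615.6 s.
Regular layers = 2012 × (7.86 + 3.15), so 22152.12 s.
Sum: 615.6 + 22152.12 = 22767.72 s → 6.32 hours.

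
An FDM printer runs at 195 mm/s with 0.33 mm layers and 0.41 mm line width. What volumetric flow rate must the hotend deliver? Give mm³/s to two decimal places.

A: 0.33 × 0.41 → 0.1353 mm².
Volumetric flow = 195 × 0.1353 = 26.38 mm³/s.

26.38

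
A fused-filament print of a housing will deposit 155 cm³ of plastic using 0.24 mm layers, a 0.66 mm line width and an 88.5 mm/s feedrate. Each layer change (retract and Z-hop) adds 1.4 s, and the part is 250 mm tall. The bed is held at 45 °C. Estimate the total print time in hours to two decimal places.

Bead cross-section = 0.24 × 0.66, so 0.1584 mm².
Path length: 155000 mm³ / 0.1584 mm² → 978535.4 mm.
Time extruding = 978535.4 / 88.5, so 11056.9 s.
Layer count = ceil(250 / 0.24) = 1042.
Non-print overhead: 1042 × 1.4 → 1458.8 s.
Altogether 11056.9 + 1458.8 = 12515.7 s, i.e. 3.48 hours.

3.48 hours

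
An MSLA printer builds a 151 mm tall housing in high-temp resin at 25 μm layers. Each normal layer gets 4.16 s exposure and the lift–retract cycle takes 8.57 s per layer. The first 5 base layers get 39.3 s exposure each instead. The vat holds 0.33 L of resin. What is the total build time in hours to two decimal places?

21.41 hours

Layers = ⌈151/0.025⌉ = 6040.
Burn-in layers = 5 × (39.3 + 8.57), so 239.35 s.
Regular layers: 6035 × (4.16 + 8.57) → 76825.55 s.
Sum: 239.35 + 76825.55 = 77064.9 s → 21.41 hours.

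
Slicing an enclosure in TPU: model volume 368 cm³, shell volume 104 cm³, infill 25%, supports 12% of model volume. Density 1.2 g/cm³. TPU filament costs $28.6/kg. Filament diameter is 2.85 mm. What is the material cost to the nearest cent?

$7.35

Volume inside the shell = 368 − 104 = 264 cm³.
Infill volume = 0.25 × 264 = 66 cm³.
Support = 0.12 × 368 = 44.16 cm³.
Total extruded = 104 + 66 + 44.16 = 214.16 cm³.
Mass: 214.16 × 1.2 → 256.992 g.
At $28.6/kg: 256.992/1000 × 28.6 = $7.35.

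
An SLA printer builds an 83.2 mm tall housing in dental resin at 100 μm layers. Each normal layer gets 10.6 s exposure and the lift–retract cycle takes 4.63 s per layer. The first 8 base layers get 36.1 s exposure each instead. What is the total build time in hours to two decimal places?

3.58 hours

Number of layers: 83.2 / 0.1 → 832 (rounded up).
Bottom layers: 8 × (36.1 + 4.63) → 325.84 s.
Normal layers: 824 × (10.6 + 4.63) → 12549.52 s.
Sum: 325.84 + 12549.52 = 12875.36 s → 3.58 hours.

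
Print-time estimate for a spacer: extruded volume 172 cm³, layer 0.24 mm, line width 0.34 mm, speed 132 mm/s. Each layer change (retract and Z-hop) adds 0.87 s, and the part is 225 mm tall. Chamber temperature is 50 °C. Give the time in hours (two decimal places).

Bead cross-section = 0.24 × 0.34, so 0.0816 mm².
Path length: 172000 mm³ / 0.0816 mm² → 2107843.1 mm.
Time extruding = 2107843.1 / 132, so 15968.5 s.
Number of layers: 225 / 0.24 → 938 (rounded up).
Z-hop total = 938 × 0.87 = 816.06 s.
Altogether 15968.5 + 816.06 = 16784.56 s, i.e. 4.66 hours.

4.66 hours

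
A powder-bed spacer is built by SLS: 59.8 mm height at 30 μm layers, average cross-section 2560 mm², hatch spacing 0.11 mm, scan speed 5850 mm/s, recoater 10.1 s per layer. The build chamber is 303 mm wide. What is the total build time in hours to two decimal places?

Layers = ⌈59.8/0.03⌉ = 1994.
Per-layer scan distance = 2560 / 0.11 = 23272.7 mm.
Per-layer scan time: 23272.7 / 5850 → 3.9782 s.
Layer cycle = 3.9782 + 10.1, so 14.0782 s.
Build time = 1994 × 14.0782 = 28071.9308 s = 7.80 hours.

7.80 hours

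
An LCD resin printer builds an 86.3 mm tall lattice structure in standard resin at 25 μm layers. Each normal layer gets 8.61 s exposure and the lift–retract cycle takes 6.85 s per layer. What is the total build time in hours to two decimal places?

14.82 hours

Layer count = ceil(86.3 / 0.025) = 3452.
Cycle time: 8.61 + 6.85 → 15.46 s.
Total = 3452 × 15.46 = 53367.92 s = 14.82 hours.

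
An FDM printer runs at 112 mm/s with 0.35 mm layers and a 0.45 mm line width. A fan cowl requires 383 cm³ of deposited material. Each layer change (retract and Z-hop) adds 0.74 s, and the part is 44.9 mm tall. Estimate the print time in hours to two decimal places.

Bead cross-section = 0.35 × 0.45, so 0.1575 mm².
Path length: 383000 mm³ / 0.1575 mm² → 2431746 mm.
Extrusion time: 2431746 / 112 → 21712 s.
Number of layers: 44.9 / 0.35 → 129 (rounded up).
Z-hop total = 129 × 0.74, so 95.46 s.
Altogether 21712 + 95.46 = 21807.46 s, i.e. 6.06 hours.

6.06 hours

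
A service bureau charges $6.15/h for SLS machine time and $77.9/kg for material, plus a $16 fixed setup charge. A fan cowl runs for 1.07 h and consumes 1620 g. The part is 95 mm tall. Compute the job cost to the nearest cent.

Time charge: 6.15 × 1.07 → $6.5805.
Material cost = 77.9 × 1620/1000, so $126.198.
Total = 6.5805 + 126.198 + 16 = 148.7785 ≈ $148.78.

$148.78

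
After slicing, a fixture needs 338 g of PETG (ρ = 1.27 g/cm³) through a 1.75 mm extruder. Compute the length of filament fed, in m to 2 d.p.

Volume = 338 g / 1.27 g·cm⁻³ = 266.1417 cm³ = 266141.7 mm³.
Cross-section of 1.75 mm filament: π·(1.75/2)² = 2.4053 mm².
Length = 266141.7 / 2.4053 = 110648.03 mm = 110.65 m.

110.65 m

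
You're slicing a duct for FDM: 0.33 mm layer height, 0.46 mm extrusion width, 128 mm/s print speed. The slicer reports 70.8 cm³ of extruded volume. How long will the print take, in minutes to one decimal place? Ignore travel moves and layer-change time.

60.7 minutes

Extrusion cross-section: 0.33 × 0.46 → 0.1518 mm².
Path length: 70800 mm³ / 0.1518 mm² → 466403.2 mm.
Extrusion time = 466403.2 / 128, so 3643.8 s.
Converting: 3643.8 s = 60.7 minutes.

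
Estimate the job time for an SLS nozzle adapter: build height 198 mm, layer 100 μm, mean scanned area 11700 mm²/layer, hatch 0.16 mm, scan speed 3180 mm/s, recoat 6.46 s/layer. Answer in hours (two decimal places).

Layer count = ceil(198 / 0.1) = 1980.
Hatch length per layer: 11700 / 0.16 → 73125 mm.
Per-layer scan time = 73125 / 3180 = 22.9953 s.
Per-layer time = 22.9953 + 6.46, so 29.4553 s.
1980 layers × 29.4553 s/layer = 58321.494 s, i.e. 16.20 hours.

16.20 hours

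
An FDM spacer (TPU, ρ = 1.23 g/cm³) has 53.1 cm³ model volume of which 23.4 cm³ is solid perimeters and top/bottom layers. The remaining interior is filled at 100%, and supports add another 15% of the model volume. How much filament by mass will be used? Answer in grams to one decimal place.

Infill region = 53.1 − 23.4 = 29.7 cm³.
Infill volume: 1.00 × 29.7 → 29.7 cm³.
Support = 0.15 × 53.1, so 7.965 cm³.
Deposited volume = 23.4 + 29.7 + 7.965 = 61.065 cm³.
Mass: 61.065 × 1.23 → 75.10995 g.

75.1 g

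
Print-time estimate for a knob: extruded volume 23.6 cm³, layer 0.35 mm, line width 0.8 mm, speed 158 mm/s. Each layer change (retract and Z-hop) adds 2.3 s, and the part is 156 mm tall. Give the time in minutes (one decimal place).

Bead cross-section = 0.35 × 0.8 = 0.28 mm².
Total extruded path = 23600/0.28 = 84285.7 mm.
Time extruding: 84285.7 / 158 → 533.5 s.
Number of layers: 156 / 0.35 → 446 (rounded up).
Non-print overhead: 446 × 2.3 → 1025.8 s.
Total = 533.5 + 1025.8 = 1559.3 s = 26.0 minutes.

26.0 minutes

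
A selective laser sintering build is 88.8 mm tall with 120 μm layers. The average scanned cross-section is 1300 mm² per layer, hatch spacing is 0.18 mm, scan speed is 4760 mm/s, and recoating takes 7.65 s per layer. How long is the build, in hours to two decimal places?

Layers = ⌈88.8/0.12⌉ = 740.
Scan path per layer = 1300 / 0.18 = 7222.2 mm.
Scan time per layer: 7222.2 / 4760 → 1.5173 s.
Layer cycle = 1.5173 + 7.65, so 9.1673 s.
Build time = 740 × 9.1673 = 6783.802 s = 1.88 hours.

1.88 hours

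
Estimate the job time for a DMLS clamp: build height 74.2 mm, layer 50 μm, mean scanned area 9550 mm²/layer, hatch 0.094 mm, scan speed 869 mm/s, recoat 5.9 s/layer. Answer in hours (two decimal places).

50.63 hours

Layers = ⌈74.2/0.05⌉ = 1484.
Per-layer scan distance = 9550 / 0.094 = 101595.7 mm.
Scan time per layer = 101595.7 / 869 = 116.911 s.
Per-layer time = 116.911 + 5.9, so 122.811 s.
Build time = 1484 × 122.811 = 182251.524 s = 50.63 hours.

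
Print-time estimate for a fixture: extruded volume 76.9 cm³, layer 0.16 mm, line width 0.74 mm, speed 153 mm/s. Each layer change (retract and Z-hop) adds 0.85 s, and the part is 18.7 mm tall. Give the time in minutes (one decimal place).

Line area: 0.16 × 0.74 → 0.1184 mm².
Path length: 76900 mm³ / 0.1184 mm² → 649493.2 mm.
Print-move time = 649493.2 / 153 = 4245.1 s.
Layers = ⌈18.7/0.16⌉ = 117.
Z-hop total: 117 × 0.85 → 99.45 s.
Altogether 4245.1 + 99.45 = 4344.55 s, i.e. 72.4 minutes.

72.4 minutes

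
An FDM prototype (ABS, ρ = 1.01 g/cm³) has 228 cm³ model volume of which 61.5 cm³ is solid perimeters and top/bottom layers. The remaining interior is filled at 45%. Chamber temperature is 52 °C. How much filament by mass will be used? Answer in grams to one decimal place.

Interior volume = 228 − 61.5 = 166.5 cm³.
Deposited infill: 0.45 × 166.5 → 74.925 cm³.
Total extruded: 61.5 + 74.925 → 136.425 cm³.
Mass: 136.425 × 1.01 → 137.78925 g.

137.8 g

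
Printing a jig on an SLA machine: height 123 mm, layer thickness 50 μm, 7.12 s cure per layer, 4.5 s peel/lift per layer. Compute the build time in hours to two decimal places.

Number of layers: 123 / 0.05 → 2460 (rounded up).
Cycle time: 7.12 + 4.5 → 11.62 s.
Total = 2460 × 11.62 = 28585.2 s = 7.94 hours.

7.94 hours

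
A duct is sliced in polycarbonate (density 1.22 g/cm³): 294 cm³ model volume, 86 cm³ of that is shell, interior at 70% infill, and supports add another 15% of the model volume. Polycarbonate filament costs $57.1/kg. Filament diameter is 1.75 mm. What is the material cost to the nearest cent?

Volume inside the shell = 294 − 86 = 208 cm³.
Deposited infill = 0.70 × 208, so 145.6 cm³.
Support: 0.15 × 294 → 44.1 cm³.
Total printed volume: 86 + 145.6 + 44.1 → 275.7 cm³.
Mass = 275.7 × 1.22, so 336.354 g.
Cost = 336.354 g / 1000 × $57.1/kg = $19.21.

$19.21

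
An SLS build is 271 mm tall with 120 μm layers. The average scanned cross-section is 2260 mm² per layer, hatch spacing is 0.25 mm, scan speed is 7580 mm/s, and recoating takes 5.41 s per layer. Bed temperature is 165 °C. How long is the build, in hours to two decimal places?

Layers = ⌈271/0.12⌉ = 2259.
Scan path per layer = 2260 / 0.25 = 9040 mm.
Scan time per layer = 9040 / 7580 = 1.1926 s.
Time per layer = 1.1926 + 5.41 = 6.6026 s.
Total: 2259 × 6.6026 s = 14915.2734 s → 4.14 hours.

4.14 hours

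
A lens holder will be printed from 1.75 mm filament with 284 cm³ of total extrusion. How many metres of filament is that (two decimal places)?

118.07 m

Filament cross-section = π × (1.75/2)² = 2.4053 mm².
L = 284000 mm³ / 2.4053 mm² = 118072.59 mm, i.e. 118.07 m.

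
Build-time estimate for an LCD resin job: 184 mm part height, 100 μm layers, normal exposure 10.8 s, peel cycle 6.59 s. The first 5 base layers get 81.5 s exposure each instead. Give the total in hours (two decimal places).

8.99 hours

Number of layers: 184 / 0.1 → 1840 (rounded up).
Bottom layers: 5 × (81.5 + 6.59) → 440.45 s.
Regular layers = 1835 × (10.8 + 6.59) = 31910.65 s.
Total = 440.45 + 31910.65 = 32351.1 s = 8.99 hours.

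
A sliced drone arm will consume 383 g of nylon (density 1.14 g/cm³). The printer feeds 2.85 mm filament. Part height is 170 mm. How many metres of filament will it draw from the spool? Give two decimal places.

52.66 m

Volume = 383 g / 1.14 g·cm⁻³ = 335.9649 cm³ = 335964.9 mm³.
Filament cross-section = π × (2.85/2)² = 6.3794 mm².
Length = 335964.9 / 6.3794 = 52664.03 mm = 52.66 m.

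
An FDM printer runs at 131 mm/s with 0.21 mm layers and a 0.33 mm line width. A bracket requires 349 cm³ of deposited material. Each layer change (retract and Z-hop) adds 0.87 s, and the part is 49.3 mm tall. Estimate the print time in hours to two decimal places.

Extrusion cross-section = 0.21 × 0.33, so 0.0693 mm².
Path length: 349000 mm³ / 0.0693 mm² → 5036075 mm.
Print-move time = 5036075 / 131 = 38443.3 s.
Number of layers: 49.3 / 0.21 → 235 (rounded up).
Non-print overhead: 235 × 0.87 → 204.45 s.
Altogether 38443.3 + 204.45 = 38647.75 s, i.e. 10.74 hours.

10.74 hours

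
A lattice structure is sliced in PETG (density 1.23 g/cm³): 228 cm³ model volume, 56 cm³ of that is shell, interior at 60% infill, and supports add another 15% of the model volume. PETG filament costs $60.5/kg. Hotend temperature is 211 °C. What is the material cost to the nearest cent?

$14.39

Interior volume = 228 − 56 = 172 cm³.
Infill volume = 0.60 × 172, so 103.2 cm³.
Support = 0.15 × 228, so 34.2 cm³.
Deposited volume: 56 + 103.2 + 34.2 → 193.4 cm³.
Mass: 193.4 × 1.23 → 237.882 g.
Cost = 237.882 g / 1000 × $60.5/kg = $14.39.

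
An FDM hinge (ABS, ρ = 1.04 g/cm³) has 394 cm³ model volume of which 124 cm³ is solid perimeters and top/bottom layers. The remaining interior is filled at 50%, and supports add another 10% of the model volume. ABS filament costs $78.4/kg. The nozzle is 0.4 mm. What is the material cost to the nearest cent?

Volume inside the shell = 394 − 124, so 270 cm³.
Deposited infill = 0.50 × 270 = 135 cm³.
Support = 0.10 × 394 = 39.4 cm³.
Deposited volume: 124 + 135 + 39.4 → 298.4 cm³.
Mass: 298.4 × 1.04 → 310.336 g.
At $78.4/kg: 310.336/1000 × 78.4 = $24.33.

$24.33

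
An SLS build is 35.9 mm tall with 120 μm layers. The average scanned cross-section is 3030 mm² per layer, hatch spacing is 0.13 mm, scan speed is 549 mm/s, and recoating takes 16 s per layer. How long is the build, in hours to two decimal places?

Number of layers: 35.9 / 0.12 → 300 (rounded up).
Hatch length per layer = 3030 / 0.13 = 23307.7 mm.
Scan time per layer = 23307.7 / 549 = 42.4548 s.
Layer cycle = 42.4548 + 16, so 58.4548 s.
300 layers × 58.4548 s/layer = 17536.44 s, i.e. 4.87 hours.

4.87 hours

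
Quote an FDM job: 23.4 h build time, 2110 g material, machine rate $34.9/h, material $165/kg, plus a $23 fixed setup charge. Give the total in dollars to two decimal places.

$1187.81

Machine-time cost = 34.9 × 23.4, so $816.66.
Feedstock cost = 165 × 2110/1000 = $348.15.
Total = 816.66 + 348.15 + 23 = $1187.81.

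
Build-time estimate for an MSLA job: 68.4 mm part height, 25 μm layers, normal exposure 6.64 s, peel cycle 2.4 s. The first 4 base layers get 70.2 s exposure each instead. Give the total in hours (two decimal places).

6.94 hours

Layers = ⌈68.4/0.025⌉ = 2736.
Bottom layers = 4 × (70.2 + 2.4), so 290.4 s.
Regular layers = 2732 × (6.64 + 2.4) = 24697.28 s.
Total = 290.4 + 24697.28 = 24987.68 s = 6.94 hours.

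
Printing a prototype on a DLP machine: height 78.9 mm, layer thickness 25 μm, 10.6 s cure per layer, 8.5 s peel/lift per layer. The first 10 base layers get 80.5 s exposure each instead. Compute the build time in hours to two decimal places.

16.94 hours

Layers = ⌈78.9/0.025⌉ = 3156.
Burn-in layers = 10 × (80.5 + 8.5), so 890 s.
Remaining layers = 3146 × (10.6 + 8.5), so 60088.6 s.
Total = 890 + 60088.6 = 60978.6 s = 16.94 hours.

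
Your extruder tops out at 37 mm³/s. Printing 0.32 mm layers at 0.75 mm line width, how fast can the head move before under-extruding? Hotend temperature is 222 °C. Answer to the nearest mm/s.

Extrusion cross-section: 0.32 × 0.75 → 0.24 mm².
Max speed = 37 / 0.24 = 154.17 ≈ 154 mm/s.

154 mm/s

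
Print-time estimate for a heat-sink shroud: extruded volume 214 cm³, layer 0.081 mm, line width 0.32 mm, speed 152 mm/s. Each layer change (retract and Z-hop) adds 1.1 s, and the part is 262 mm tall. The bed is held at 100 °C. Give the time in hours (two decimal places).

Bead cross-section = 0.081 × 0.32 = 0.02592 mm².
Toolpath length = 214 cm³ / 0.02592 mm² = 214000 / 0.02592 = 8256172.8 mm.
Time extruding: 8256172.8 / 152 → 54316.9 s.
Layers = ⌈262/0.081⌉ = 3235.
Layer-change overhead = 3235 × 1.1 = 3558.5 s.
Total = 54316.9 + 3558.5 = 57875.4 s = 16.08 hours.

16.08 hours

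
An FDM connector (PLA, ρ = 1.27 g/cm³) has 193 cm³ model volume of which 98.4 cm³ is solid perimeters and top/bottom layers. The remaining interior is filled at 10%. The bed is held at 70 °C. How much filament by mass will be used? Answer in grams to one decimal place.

Volume inside the shell = 193 − 98.4 = 94.6 cm³.
Deposited infill = 0.10 × 94.6 = 9.46 cm³.
Deposited volume: 98.4 + 9.46 → 107.86 cm³.
Mass = 107.86 × 1.27 = 136.9822 g.

137.0 g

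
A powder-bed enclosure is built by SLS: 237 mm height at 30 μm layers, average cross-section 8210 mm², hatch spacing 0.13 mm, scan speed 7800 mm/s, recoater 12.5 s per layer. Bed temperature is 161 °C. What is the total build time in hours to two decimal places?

45.20 hours

Number of layers: 237 / 0.03 → 7900 (rounded up).
Scan path per layer = 8210 / 0.13 = 63153.8 mm.
Scan time per layer = 63153.8 / 7800 = 8.0966 s.
Layer cycle = 8.0966 + 12.5 = 20.5966 s.
7900 layers × 20.5966 s/layer = 162713.14 s, i.e. 45.20 hours.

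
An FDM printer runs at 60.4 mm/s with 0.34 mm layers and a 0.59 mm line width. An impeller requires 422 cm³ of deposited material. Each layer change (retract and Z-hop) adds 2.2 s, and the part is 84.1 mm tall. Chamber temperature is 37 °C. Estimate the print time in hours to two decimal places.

Extrusion cross-section = 0.34 × 0.59 = 0.2006 mm².
Toolpath length = 422 cm³ / 0.2006 mm² = 422000 / 0.2006 = 2103688.9 mm.
Extrusion time: 2103688.9 / 60.4 → 34829.3 s.
Number of layers: 84.1 / 0.34 → 248 (rounded up).
Non-print overhead: 248 × 2.2 → 545.6 s.
Altogether 34829.3 + 545.6 = 35374.9 s, i.e. 9.83 hours.

9.83 hours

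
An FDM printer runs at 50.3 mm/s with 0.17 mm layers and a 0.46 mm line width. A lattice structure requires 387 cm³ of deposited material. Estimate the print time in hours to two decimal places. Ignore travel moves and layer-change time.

Bead cross-section: 0.17 × 0.46 → 0.0782 mm².
Path length: 387000 mm³ / 0.0782 mm² → 4948849.1 mm.
Extrusion time: 4948849.1 / 50.3 → 98386.7 s.
That's 98386.7 s → 27.33 hours.

27.33 hours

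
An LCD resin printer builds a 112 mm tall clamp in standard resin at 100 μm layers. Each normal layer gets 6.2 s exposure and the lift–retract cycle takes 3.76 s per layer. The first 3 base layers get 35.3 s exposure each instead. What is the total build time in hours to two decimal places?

3.12 hours

Layers = ⌈112/0.1⌉ = 1120.
Base layers = 3 × (35.3 + 3.76), so 117.18 s.
Remaining layers = 1117 × (6.2 + 3.76), so 11125.32 s.
Sum: 117.18 + 11125.32 = 11242.5 s → 3.12 hours.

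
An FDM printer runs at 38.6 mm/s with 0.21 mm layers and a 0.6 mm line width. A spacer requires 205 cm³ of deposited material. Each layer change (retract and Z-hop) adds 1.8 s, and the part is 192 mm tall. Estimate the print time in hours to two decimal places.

12.17 hours

Bead cross-section = 0.21 × 0.6 = 0.126 mm².
Toolpath length = 205 cm³ / 0.126 mm² = 205000 / 0.126 = 1626984.1 mm.
Print-move time = 1626984.1 / 38.6 = 42149.8 s.
Layer count = ceil(192 / 0.21) = 915.
Z-hop total = 915 × 1.8 = 1647 s.
Total = 42149.8 + 1647 = 43796.8 s = 12.17 hours.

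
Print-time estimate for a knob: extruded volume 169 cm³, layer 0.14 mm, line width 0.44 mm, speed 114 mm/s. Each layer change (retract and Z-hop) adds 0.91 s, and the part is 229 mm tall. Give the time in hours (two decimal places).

Bead cross-section: 0.14 × 0.44 → 0.0616 mm².
Total extruded path = 169000/0.0616 = 2743506.5 mm.
Time extruding: 2743506.5 / 114 → 24065.8 s.
Layer count = ceil(229 / 0.14) = 1636.
Non-print overhead: 1636 × 0.91 → 1488.76 s.
Total = 24065.8 + 1488.76 = 25554.56 s = 7.10 hours.

7.10 hours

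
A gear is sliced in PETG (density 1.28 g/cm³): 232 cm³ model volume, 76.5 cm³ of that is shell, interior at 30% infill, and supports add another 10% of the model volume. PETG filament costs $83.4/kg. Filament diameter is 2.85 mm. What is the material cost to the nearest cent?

Infill region: 232 − 76.5 → 155.5 cm³.
Infill deposited = 0.30 × 155.5, so 46.65 cm³.
Support = 0.10 × 232 = 23.2 cm³.
Total extruded = 76.5 + 46.65 + 23.2 = 146.35 cm³.
Mass: 146.35 × 1.28 → 187.328 g.
At $83.4/kg: 187.328/1000 × 83.4 = $15.62.

$15.62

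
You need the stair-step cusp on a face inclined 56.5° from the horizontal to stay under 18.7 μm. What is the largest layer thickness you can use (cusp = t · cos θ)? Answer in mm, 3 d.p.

0.034 mm

Layer height = cusp / cos(56.5°) = 0.0187 / 0.5519 = 0.034 mm.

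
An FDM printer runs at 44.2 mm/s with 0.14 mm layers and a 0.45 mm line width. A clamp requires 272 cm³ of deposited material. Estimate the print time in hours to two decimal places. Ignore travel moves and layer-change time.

27.13 hours

Line area = 0.14 × 0.45 = 0.063 mm².
Path length: 272000 mm³ / 0.063 mm² → 4317460.3 mm.
Print-move time = 4317460.3 / 44.2, so 97680.1 s.
That's 97680.1 s → 27.13 hours.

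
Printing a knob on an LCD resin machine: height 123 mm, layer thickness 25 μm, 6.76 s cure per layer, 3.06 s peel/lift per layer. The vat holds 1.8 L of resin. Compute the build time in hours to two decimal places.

Number of layers: 123 / 0.025 → 4920 (rounded up).
Each layer takes = 6.76 + 3.06 = 9.82 s.
Build time: 4920 × 9.82 s = 48314.4 s, i.e. 13.42 hours.

13.42 hours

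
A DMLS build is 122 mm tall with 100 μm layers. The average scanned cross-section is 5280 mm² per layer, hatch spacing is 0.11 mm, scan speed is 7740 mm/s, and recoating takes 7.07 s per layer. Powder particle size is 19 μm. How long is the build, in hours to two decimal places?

4.50 hours

Layers = ⌈122/0.1⌉ = 1220.
Scan path per layer: 5280 / 0.11 → 48000 mm.
Laser time per layer = 48000 / 7740, so 6.2016 s.
Layer cycle = 6.2016 + 7.07 = 13.2716 s.
Build time = 1220 × 13.2716 = 16191.352 s = 4.50 hours.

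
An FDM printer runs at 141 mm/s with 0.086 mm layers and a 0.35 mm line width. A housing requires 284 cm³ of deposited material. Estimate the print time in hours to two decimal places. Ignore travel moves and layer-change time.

Bead cross-section = 0.086 × 0.35 = 0.0301 mm².
Total extruded path = 284000/0.0301 = 9435215.9 mm.
Time extruding = 9435215.9 / 141, so 66916.4 s.
In the requested units: 66916.4 s = 18.59 hours.

18.59 hours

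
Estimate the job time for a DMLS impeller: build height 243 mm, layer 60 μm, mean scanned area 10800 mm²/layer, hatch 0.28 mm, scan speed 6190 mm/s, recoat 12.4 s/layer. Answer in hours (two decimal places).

Number of layers: 243 / 0.06 → 4050 (rounded up).
Per-layer scan distance = 10800 / 0.28, so 38571.4 mm.
Scan time per layer = 38571.4 / 6190, so 6.2312 s.
Time per layer = 6.2312 + 12.4, so 18.6312 s.
Build time = 4050 × 18.6312 = 75456.36 s = 20.96 hours.

20.96 hours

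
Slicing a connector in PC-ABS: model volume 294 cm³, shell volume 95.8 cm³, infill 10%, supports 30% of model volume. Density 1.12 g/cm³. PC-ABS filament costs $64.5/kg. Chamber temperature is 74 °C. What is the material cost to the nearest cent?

$14.72

Volume inside the shell = 294 − 95.8 = 198.2 cm³.
Infill deposited: 0.10 × 198.2 → 19.82 cm³.
Support = 0.30 × 294, so 88.2 cm³.
Deposited volume: 95.8 + 19.82 + 88.2 → 203.82 cm³.
Mass = 203.82 × 1.12 = 228.2784 g.
Cost = 228.2784 g / 1000 × $64.5/kg = $14.72.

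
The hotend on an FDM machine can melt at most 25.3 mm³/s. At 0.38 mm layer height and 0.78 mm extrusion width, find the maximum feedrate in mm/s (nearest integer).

85 mm/s

A = 0.38 × 0.78, so 0.2964 mm².
v_max = Q/A = 25.3/0.2964 = 85.36 mm/s → 85 mm/s.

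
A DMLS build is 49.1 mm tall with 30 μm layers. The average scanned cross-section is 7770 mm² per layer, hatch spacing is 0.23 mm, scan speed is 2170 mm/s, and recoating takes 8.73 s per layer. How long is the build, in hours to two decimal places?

Number of layers: 49.1 / 0.03 → 1637 (rounded up).
Per-layer scan distance: 7770 / 0.23 → 33782.6 mm.
Scan time per layer: 33782.6 / 2170 → 15.568 s.
Time per layer = 15.568 + 8.73, so 24.298 s.
Build time = 1637 × 24.298 = 39775.826 s = 11.05 hours.

11.05 hours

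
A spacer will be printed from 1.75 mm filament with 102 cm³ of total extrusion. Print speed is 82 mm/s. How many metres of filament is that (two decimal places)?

42.41 m

Cross-section of 1.75 mm filament: π·(1.75/2)² = 2.4053 mm².
Length = 102 cm³ / 2.4053 mm² = 102000 / 2.4053 = 42406.35 mm = 42.41 m.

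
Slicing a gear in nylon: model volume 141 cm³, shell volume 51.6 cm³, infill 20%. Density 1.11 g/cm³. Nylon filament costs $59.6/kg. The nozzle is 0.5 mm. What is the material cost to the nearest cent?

$4.60

Volume inside the shell = 141 − 51.6, so 89.4 cm³.
Infill volume = 0.20 × 89.4, so 17.88 cm³.
Deposited volume = 51.6 + 17.88, so 69.48 cm³.
Mass = 69.48 × 1.11 = 77.1228 g.
At $59.6/kg: 77.1228/1000 × 59.6 = $4.60.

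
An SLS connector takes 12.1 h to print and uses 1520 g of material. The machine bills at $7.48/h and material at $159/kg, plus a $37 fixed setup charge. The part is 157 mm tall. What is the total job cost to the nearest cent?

$369.19

Machine-time cost: 7.48 × 12.1 → $90.508.
Material cost = 159 × 1520/1000, so $241.68.
Total = 90.508 + 241.68 + 37 = 369.188 ≈ $369.19.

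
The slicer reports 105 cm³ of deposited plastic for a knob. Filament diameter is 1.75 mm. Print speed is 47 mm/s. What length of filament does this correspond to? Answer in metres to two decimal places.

43.65 m

A = π r² = π × 0.875² = 2.4053 mm².
L = 105000 mm³ / 2.4053 mm² = 43653.6 mm, i.e. 43.65 m.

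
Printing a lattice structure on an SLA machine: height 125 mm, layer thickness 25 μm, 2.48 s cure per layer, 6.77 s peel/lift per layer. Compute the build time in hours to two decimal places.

Number of layers: 125 / 0.025 → 5000 (rounded up).
Cycle time = 2.48 + 6.77, so 9.25 s.
Total = 5000 × 9.25 = 46250 s = 12.85 hours.

12.85 hours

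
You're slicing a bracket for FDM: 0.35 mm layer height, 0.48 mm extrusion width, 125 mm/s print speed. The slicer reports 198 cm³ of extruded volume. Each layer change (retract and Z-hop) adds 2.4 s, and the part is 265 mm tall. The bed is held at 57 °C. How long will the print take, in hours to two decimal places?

Line area = 0.35 × 0.48 = 0.168 mm².
Total extruded path = 198000/0.168 = 1178571.4 mm.
Time extruding: 1178571.4 / 125 → 9428.6 s.
Layer count = ceil(265 / 0.35) = 758.
Z-hop total: 758 × 2.4 → 1819.2 s.
Total = 9428.6 + 1819.2 = 11247.8 s = 3.12 hours.

3.12 hours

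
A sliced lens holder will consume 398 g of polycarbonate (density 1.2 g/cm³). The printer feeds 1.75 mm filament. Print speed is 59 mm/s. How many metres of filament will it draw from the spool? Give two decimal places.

137.89 m

Volume = 398 g / 1.2 g·cm⁻³ = 331.6667 cm³ = 331666.7 mm³.
A = π r² = π × 0.875² = 2.4053 mm².
Length = 331666.7 / 2.4053 = 137889.95 mm = 137.89 m.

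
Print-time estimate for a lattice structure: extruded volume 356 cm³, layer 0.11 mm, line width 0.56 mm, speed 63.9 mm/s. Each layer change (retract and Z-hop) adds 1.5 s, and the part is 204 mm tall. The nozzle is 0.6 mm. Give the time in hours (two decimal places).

25.90 hours

Bead cross-section = 0.11 × 0.56, so 0.0616 mm².
Total extruded path = 356000/0.0616 = 5779220.8 mm.
Extrusion time = 5779220.8 / 63.9 = 90441.6 s.
Layers = ⌈204/0.11⌉ = 1855.
Layer-change overhead: 1855 × 1.5 → 2782.5 s.
Altogether 90441.6 + 2782.5 = 93224.1 s, i.e. 25.90 hours.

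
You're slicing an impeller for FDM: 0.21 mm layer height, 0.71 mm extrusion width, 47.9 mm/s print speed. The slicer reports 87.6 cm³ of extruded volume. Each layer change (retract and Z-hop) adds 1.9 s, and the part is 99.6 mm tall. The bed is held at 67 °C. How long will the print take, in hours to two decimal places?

Extrusion cross-section = 0.21 × 0.71 = 0.1491 mm².
Toolpath length = 87.6 cm³ / 0.1491 mm² = 87600 / 0.1491 = 587525.2 mm.
Print-move time: 587525.2 / 47.9 → 12265.7 s.
Layer count = ceil(99.6 / 0.21) = 475.
Non-print overhead = 475 × 1.9 = 902.5 s.
Altogether 12265.7 + 902.5 = 13168.2 s, i.e. 3.66 hours.

3.66 hours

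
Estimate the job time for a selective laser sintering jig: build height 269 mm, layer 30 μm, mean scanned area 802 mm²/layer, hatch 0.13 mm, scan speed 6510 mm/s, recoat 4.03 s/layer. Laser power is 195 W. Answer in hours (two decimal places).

Number of layers: 269 / 0.03 → 8967 (rounded up).
Per-layer scan distance = 802 / 0.13, so 6169.2 mm.
Per-layer scan time = 6169.2 / 6510 = 0.9476 s.
Time per layer = 0.9476 + 4.03, so 4.9776 s.
Total: 8967 × 4.9776 s = 44634.1392 s → 12.40 hours.

12.40 hours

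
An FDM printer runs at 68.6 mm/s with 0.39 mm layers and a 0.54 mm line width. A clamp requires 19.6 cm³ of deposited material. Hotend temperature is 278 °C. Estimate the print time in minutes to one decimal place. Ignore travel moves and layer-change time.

Extrusion cross-section = 0.39 × 0.54, so 0.2106 mm².
Path length: 19600 mm³ / 0.2106 mm² → 93067.4 mm.
Time extruding = 93067.4 / 68.6 = 1356.7 s.
Converting: 1356.7 s = 22.6 minutes.

22.6 minutes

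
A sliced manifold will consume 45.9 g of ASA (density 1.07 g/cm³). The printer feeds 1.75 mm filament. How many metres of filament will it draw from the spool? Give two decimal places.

Extruded volume: 45.9/1.07 = 42.8972 cm³ (42897.2 mm³).
Filament cross-section = π × (1.75/2)² = 2.4053 mm².
Length = 42897.2 / 2.4053 = 17834.45 mm = 17.83 m.

17.83 m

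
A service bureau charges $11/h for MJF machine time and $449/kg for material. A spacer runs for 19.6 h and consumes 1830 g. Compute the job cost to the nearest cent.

$1037.27

Machine-time cost = 11 × 19.6, so $215.60.
Material charge: 449 × 1830/1000 → $821.67.
Job cost: 215.60 + 821.67 = $1037.27.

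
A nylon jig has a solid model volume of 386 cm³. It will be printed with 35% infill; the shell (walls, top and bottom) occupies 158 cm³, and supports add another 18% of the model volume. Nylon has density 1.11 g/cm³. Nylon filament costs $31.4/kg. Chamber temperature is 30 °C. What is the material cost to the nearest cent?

$10.71

Interior volume = 386 − 158 = 228 cm³.
Infill volume = 0.35 × 228, so 79.8 cm³.
Support: 0.18 × 386 → 69.48 cm³.
Total extruded = 158 + 79.8 + 69.48 = 307.28 cm³.
Mass = 307.28 × 1.11, so 341.0808 g.
At $31.4/kg: 341.0808/1000 × 31.4 = $10.71.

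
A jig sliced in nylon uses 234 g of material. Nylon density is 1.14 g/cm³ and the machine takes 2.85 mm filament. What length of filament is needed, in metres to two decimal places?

32.18 m

Volume = 234 g / 1.14 g·cm⁻³ = 205.2632 cm³ = 205263.2 mm³.
A = π r² = π × 1.425² = 6.3794 mm².
L = V/A = 205263.2/6.3794 = 32175.94 mm → 32.18 m.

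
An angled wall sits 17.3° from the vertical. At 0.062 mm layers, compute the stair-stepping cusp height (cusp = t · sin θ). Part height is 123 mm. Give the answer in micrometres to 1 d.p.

18.4 μm

Cusp = layer height × sin(17.3°) = 0.062 × 0.2974 = 0.018439 mm = 18.4 μm.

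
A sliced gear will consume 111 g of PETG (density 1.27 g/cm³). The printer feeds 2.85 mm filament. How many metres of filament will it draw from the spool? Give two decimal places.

Extruded volume: 111/1.27 = 87.4016 cm³ (87401.6 mm³).
Filament cross-section = π × (2.85/2)² = 6.3794 mm².
L = V/A = 87401.6/6.3794 = 13700.6 mm → 13.70 m.

13.70 m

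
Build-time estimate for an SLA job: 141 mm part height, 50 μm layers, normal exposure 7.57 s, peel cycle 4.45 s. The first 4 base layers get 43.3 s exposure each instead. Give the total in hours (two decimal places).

Layer count = ceil(141 / 0.05) = 2820.
Burn-in layers = 4 × (43.3 + 4.45) = 191 s.
Remaining layers = 2816 × (7.57 + 4.45) = 33848.32 s.
Sum: 191 + 33848.32 = 34039.32 s → 9.46 hours.

9.46 hours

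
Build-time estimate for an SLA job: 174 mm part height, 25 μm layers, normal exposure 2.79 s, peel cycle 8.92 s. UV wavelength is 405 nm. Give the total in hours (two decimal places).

22.64 hours

Layer count = ceil(174 / 0.025) = 6960.
Per-layer time = 2.79 + 8.92, so 11.71 s.
Build time: 6960 × 11.71 s = 81501.6 s, i.e. 22.64 hours.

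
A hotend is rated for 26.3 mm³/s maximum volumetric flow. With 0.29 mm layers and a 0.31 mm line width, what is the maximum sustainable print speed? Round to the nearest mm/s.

Extrusion cross-section = 0.29 × 0.31, so 0.0899 mm².
Max speed = 26.3 / 0.0899 = 292.55 ≈ 293 mm/s.

293 mm/s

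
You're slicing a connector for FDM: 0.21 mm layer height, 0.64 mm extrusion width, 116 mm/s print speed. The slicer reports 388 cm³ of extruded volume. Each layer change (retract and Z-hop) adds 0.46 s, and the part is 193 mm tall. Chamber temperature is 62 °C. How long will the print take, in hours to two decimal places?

7.03 hours

Bead cross-section: 0.21 × 0.64 → 0.1344 mm².
Toolpath length = 388 cm³ / 0.1344 mm² = 388000 / 0.1344 = 2886904.8 mm.
Time extruding: 2886904.8 / 116 → 24887.1 s.
Layers = ⌈193/0.21⌉ = 920.
Z-hop total = 920 × 0.46, so 423.2 s.
Altogether 24887.1 + 423.2 = 25310.3 s, i.e. 7.03 hours.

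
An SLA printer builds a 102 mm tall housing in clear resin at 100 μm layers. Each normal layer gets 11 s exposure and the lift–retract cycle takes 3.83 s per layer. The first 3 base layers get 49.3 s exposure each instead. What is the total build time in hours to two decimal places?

Number of layers: 102 / 0.1 → 1020 (rounded up).
Base layers: 3 × (49.3 + 3.83) → 159.39 s.
Regular layers = 1017 × (11 + 3.83), so 15082.11 s.
Sum: 159.39 + 15082.11 = 15241.5 s → 4.23 hours.

4.23 hours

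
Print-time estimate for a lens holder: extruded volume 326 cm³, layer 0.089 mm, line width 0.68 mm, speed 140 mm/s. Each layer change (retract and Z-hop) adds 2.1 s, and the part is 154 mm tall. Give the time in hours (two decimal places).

11.70 hours

Extrusion cross-section = 0.089 × 0.68 = 0.06052 mm².
Path length: 326000 mm³ / 0.06052 mm² → 5386649 mm.
Print-move time = 5386649 / 140, so 38476.1 s.
Number of layers: 154 / 0.089 → 1731 (rounded up).
Non-print overhead = 1731 × 2.1 = 3635.1 s.
Total = 38476.1 + 3635.1 = 42111.2 s = 11.70 hours.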